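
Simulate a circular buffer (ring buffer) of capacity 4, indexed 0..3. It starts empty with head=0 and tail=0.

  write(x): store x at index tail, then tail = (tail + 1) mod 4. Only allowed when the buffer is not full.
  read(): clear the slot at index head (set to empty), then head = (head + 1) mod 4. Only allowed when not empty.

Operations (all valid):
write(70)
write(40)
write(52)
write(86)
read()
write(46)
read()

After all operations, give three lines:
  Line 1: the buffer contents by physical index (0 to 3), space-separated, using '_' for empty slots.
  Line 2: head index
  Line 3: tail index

write(70): buf=[70 _ _ _], head=0, tail=1, size=1
write(40): buf=[70 40 _ _], head=0, tail=2, size=2
write(52): buf=[70 40 52 _], head=0, tail=3, size=3
write(86): buf=[70 40 52 86], head=0, tail=0, size=4
read(): buf=[_ 40 52 86], head=1, tail=0, size=3
write(46): buf=[46 40 52 86], head=1, tail=1, size=4
read(): buf=[46 _ 52 86], head=2, tail=1, size=3

Answer: 46 _ 52 86
2
1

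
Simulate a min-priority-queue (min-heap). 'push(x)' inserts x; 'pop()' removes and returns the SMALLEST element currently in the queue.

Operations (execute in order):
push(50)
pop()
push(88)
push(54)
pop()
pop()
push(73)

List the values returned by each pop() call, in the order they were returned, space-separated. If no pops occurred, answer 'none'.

Answer: 50 54 88

Derivation:
push(50): heap contents = [50]
pop() → 50: heap contents = []
push(88): heap contents = [88]
push(54): heap contents = [54, 88]
pop() → 54: heap contents = [88]
pop() → 88: heap contents = []
push(73): heap contents = [73]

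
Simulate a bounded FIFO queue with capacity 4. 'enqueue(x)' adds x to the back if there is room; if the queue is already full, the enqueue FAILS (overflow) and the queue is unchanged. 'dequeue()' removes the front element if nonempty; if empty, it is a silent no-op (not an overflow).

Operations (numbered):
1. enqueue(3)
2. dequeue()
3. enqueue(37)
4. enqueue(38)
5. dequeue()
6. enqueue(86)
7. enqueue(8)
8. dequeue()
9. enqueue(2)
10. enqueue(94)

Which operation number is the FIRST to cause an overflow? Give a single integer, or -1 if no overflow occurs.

1. enqueue(3): size=1
2. dequeue(): size=0
3. enqueue(37): size=1
4. enqueue(38): size=2
5. dequeue(): size=1
6. enqueue(86): size=2
7. enqueue(8): size=3
8. dequeue(): size=2
9. enqueue(2): size=3
10. enqueue(94): size=4

Answer: -1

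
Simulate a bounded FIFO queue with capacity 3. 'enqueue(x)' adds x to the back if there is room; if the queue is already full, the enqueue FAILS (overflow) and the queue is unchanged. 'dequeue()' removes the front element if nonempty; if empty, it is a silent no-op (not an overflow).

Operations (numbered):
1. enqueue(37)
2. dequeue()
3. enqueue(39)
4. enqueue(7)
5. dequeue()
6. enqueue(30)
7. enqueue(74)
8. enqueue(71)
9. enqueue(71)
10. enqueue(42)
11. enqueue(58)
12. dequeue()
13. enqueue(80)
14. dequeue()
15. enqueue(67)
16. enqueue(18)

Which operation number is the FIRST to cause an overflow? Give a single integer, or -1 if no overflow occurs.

1. enqueue(37): size=1
2. dequeue(): size=0
3. enqueue(39): size=1
4. enqueue(7): size=2
5. dequeue(): size=1
6. enqueue(30): size=2
7. enqueue(74): size=3
8. enqueue(71): size=3=cap → OVERFLOW (fail)
9. enqueue(71): size=3=cap → OVERFLOW (fail)
10. enqueue(42): size=3=cap → OVERFLOW (fail)
11. enqueue(58): size=3=cap → OVERFLOW (fail)
12. dequeue(): size=2
13. enqueue(80): size=3
14. dequeue(): size=2
15. enqueue(67): size=3
16. enqueue(18): size=3=cap → OVERFLOW (fail)

Answer: 8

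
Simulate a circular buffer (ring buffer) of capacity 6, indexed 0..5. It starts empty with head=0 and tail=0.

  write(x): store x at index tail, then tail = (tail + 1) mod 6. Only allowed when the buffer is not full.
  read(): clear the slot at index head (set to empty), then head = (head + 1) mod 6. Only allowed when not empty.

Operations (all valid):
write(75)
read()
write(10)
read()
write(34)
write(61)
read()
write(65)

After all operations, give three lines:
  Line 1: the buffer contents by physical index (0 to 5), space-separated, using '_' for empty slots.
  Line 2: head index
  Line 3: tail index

Answer: _ _ _ 61 65 _
3
5

Derivation:
write(75): buf=[75 _ _ _ _ _], head=0, tail=1, size=1
read(): buf=[_ _ _ _ _ _], head=1, tail=1, size=0
write(10): buf=[_ 10 _ _ _ _], head=1, tail=2, size=1
read(): buf=[_ _ _ _ _ _], head=2, tail=2, size=0
write(34): buf=[_ _ 34 _ _ _], head=2, tail=3, size=1
write(61): buf=[_ _ 34 61 _ _], head=2, tail=4, size=2
read(): buf=[_ _ _ 61 _ _], head=3, tail=4, size=1
write(65): buf=[_ _ _ 61 65 _], head=3, tail=5, size=2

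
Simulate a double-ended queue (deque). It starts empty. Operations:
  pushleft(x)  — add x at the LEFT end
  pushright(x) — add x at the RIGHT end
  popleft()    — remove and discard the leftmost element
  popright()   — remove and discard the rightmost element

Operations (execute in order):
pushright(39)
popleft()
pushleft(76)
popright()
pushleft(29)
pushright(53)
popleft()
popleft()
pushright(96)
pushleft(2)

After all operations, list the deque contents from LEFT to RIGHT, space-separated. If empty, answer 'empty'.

pushright(39): [39]
popleft(): []
pushleft(76): [76]
popright(): []
pushleft(29): [29]
pushright(53): [29, 53]
popleft(): [53]
popleft(): []
pushright(96): [96]
pushleft(2): [2, 96]

Answer: 2 96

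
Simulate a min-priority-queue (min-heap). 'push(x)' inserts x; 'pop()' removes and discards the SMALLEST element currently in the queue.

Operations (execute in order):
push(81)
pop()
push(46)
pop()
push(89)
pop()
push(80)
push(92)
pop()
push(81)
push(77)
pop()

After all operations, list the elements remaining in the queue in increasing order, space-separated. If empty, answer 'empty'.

push(81): heap contents = [81]
pop() → 81: heap contents = []
push(46): heap contents = [46]
pop() → 46: heap contents = []
push(89): heap contents = [89]
pop() → 89: heap contents = []
push(80): heap contents = [80]
push(92): heap contents = [80, 92]
pop() → 80: heap contents = [92]
push(81): heap contents = [81, 92]
push(77): heap contents = [77, 81, 92]
pop() → 77: heap contents = [81, 92]

Answer: 81 92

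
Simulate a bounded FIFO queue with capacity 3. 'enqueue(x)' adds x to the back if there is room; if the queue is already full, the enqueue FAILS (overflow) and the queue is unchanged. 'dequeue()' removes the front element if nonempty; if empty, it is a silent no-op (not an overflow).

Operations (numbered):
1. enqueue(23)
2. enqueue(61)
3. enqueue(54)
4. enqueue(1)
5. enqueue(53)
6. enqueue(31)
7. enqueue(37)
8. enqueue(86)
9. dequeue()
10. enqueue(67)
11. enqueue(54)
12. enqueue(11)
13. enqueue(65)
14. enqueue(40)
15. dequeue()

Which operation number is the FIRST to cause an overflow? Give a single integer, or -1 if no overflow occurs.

1. enqueue(23): size=1
2. enqueue(61): size=2
3. enqueue(54): size=3
4. enqueue(1): size=3=cap → OVERFLOW (fail)
5. enqueue(53): size=3=cap → OVERFLOW (fail)
6. enqueue(31): size=3=cap → OVERFLOW (fail)
7. enqueue(37): size=3=cap → OVERFLOW (fail)
8. enqueue(86): size=3=cap → OVERFLOW (fail)
9. dequeue(): size=2
10. enqueue(67): size=3
11. enqueue(54): size=3=cap → OVERFLOW (fail)
12. enqueue(11): size=3=cap → OVERFLOW (fail)
13. enqueue(65): size=3=cap → OVERFLOW (fail)
14. enqueue(40): size=3=cap → OVERFLOW (fail)
15. dequeue(): size=2

Answer: 4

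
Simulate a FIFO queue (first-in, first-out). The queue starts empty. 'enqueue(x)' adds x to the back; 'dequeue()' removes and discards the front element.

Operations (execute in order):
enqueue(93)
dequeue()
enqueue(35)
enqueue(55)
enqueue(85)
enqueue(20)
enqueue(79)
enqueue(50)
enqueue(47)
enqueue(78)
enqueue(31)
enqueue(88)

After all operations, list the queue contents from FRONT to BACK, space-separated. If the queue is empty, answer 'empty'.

enqueue(93): [93]
dequeue(): []
enqueue(35): [35]
enqueue(55): [35, 55]
enqueue(85): [35, 55, 85]
enqueue(20): [35, 55, 85, 20]
enqueue(79): [35, 55, 85, 20, 79]
enqueue(50): [35, 55, 85, 20, 79, 50]
enqueue(47): [35, 55, 85, 20, 79, 50, 47]
enqueue(78): [35, 55, 85, 20, 79, 50, 47, 78]
enqueue(31): [35, 55, 85, 20, 79, 50, 47, 78, 31]
enqueue(88): [35, 55, 85, 20, 79, 50, 47, 78, 31, 88]

Answer: 35 55 85 20 79 50 47 78 31 88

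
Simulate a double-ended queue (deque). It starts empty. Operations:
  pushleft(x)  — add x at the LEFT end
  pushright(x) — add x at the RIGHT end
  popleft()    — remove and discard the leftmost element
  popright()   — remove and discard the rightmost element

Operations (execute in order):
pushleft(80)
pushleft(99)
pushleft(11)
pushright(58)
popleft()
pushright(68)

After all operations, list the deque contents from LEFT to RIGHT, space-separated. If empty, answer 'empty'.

pushleft(80): [80]
pushleft(99): [99, 80]
pushleft(11): [11, 99, 80]
pushright(58): [11, 99, 80, 58]
popleft(): [99, 80, 58]
pushright(68): [99, 80, 58, 68]

Answer: 99 80 58 68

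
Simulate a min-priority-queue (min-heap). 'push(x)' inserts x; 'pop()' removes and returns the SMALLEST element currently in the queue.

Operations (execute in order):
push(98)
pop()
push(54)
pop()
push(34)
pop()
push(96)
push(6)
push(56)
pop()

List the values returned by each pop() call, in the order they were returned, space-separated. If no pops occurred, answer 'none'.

push(98): heap contents = [98]
pop() → 98: heap contents = []
push(54): heap contents = [54]
pop() → 54: heap contents = []
push(34): heap contents = [34]
pop() → 34: heap contents = []
push(96): heap contents = [96]
push(6): heap contents = [6, 96]
push(56): heap contents = [6, 56, 96]
pop() → 6: heap contents = [56, 96]

Answer: 98 54 34 6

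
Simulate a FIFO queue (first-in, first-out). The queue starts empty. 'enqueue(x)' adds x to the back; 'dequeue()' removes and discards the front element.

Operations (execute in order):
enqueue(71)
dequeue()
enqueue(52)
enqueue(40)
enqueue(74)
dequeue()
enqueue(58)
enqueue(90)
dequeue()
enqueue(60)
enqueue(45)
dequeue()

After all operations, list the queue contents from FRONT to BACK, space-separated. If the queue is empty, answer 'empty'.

enqueue(71): [71]
dequeue(): []
enqueue(52): [52]
enqueue(40): [52, 40]
enqueue(74): [52, 40, 74]
dequeue(): [40, 74]
enqueue(58): [40, 74, 58]
enqueue(90): [40, 74, 58, 90]
dequeue(): [74, 58, 90]
enqueue(60): [74, 58, 90, 60]
enqueue(45): [74, 58, 90, 60, 45]
dequeue(): [58, 90, 60, 45]

Answer: 58 90 60 45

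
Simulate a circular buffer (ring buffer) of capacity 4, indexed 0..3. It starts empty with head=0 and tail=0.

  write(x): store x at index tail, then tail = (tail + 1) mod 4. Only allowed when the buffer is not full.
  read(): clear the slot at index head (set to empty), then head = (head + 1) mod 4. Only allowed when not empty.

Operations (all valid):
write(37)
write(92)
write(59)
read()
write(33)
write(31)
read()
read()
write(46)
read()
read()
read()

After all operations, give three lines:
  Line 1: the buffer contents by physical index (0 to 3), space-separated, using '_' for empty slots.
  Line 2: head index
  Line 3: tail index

write(37): buf=[37 _ _ _], head=0, tail=1, size=1
write(92): buf=[37 92 _ _], head=0, tail=2, size=2
write(59): buf=[37 92 59 _], head=0, tail=3, size=3
read(): buf=[_ 92 59 _], head=1, tail=3, size=2
write(33): buf=[_ 92 59 33], head=1, tail=0, size=3
write(31): buf=[31 92 59 33], head=1, tail=1, size=4
read(): buf=[31 _ 59 33], head=2, tail=1, size=3
read(): buf=[31 _ _ 33], head=3, tail=1, size=2
write(46): buf=[31 46 _ 33], head=3, tail=2, size=3
read(): buf=[31 46 _ _], head=0, tail=2, size=2
read(): buf=[_ 46 _ _], head=1, tail=2, size=1
read(): buf=[_ _ _ _], head=2, tail=2, size=0

Answer: _ _ _ _
2
2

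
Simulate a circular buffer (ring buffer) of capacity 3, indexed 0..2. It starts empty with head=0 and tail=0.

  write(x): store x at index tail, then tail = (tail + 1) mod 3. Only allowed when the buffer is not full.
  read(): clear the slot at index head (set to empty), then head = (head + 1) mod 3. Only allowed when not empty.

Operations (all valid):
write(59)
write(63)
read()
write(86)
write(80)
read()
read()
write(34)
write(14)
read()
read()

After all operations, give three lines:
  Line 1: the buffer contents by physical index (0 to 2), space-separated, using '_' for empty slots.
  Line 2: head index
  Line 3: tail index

write(59): buf=[59 _ _], head=0, tail=1, size=1
write(63): buf=[59 63 _], head=0, tail=2, size=2
read(): buf=[_ 63 _], head=1, tail=2, size=1
write(86): buf=[_ 63 86], head=1, tail=0, size=2
write(80): buf=[80 63 86], head=1, tail=1, size=3
read(): buf=[80 _ 86], head=2, tail=1, size=2
read(): buf=[80 _ _], head=0, tail=1, size=1
write(34): buf=[80 34 _], head=0, tail=2, size=2
write(14): buf=[80 34 14], head=0, tail=0, size=3
read(): buf=[_ 34 14], head=1, tail=0, size=2
read(): buf=[_ _ 14], head=2, tail=0, size=1

Answer: _ _ 14
2
0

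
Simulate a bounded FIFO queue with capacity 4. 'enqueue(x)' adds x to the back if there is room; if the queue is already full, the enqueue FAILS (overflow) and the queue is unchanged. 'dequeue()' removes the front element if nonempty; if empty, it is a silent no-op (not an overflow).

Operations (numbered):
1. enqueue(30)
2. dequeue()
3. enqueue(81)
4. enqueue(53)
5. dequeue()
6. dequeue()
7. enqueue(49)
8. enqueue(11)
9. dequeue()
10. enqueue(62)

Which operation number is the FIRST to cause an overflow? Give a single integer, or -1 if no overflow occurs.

Answer: -1

Derivation:
1. enqueue(30): size=1
2. dequeue(): size=0
3. enqueue(81): size=1
4. enqueue(53): size=2
5. dequeue(): size=1
6. dequeue(): size=0
7. enqueue(49): size=1
8. enqueue(11): size=2
9. dequeue(): size=1
10. enqueue(62): size=2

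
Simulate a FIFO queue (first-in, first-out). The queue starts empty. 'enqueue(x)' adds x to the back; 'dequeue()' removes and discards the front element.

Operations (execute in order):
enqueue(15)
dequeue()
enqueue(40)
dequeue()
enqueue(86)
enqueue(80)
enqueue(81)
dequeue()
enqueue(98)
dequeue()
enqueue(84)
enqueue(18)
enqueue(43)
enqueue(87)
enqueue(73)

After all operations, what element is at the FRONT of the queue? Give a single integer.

Answer: 81

Derivation:
enqueue(15): queue = [15]
dequeue(): queue = []
enqueue(40): queue = [40]
dequeue(): queue = []
enqueue(86): queue = [86]
enqueue(80): queue = [86, 80]
enqueue(81): queue = [86, 80, 81]
dequeue(): queue = [80, 81]
enqueue(98): queue = [80, 81, 98]
dequeue(): queue = [81, 98]
enqueue(84): queue = [81, 98, 84]
enqueue(18): queue = [81, 98, 84, 18]
enqueue(43): queue = [81, 98, 84, 18, 43]
enqueue(87): queue = [81, 98, 84, 18, 43, 87]
enqueue(73): queue = [81, 98, 84, 18, 43, 87, 73]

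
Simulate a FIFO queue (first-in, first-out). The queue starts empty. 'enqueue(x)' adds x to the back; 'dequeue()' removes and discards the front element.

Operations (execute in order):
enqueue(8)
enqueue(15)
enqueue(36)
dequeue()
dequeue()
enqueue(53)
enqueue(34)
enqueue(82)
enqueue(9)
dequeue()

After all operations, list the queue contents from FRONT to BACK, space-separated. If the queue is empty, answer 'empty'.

Answer: 53 34 82 9

Derivation:
enqueue(8): [8]
enqueue(15): [8, 15]
enqueue(36): [8, 15, 36]
dequeue(): [15, 36]
dequeue(): [36]
enqueue(53): [36, 53]
enqueue(34): [36, 53, 34]
enqueue(82): [36, 53, 34, 82]
enqueue(9): [36, 53, 34, 82, 9]
dequeue(): [53, 34, 82, 9]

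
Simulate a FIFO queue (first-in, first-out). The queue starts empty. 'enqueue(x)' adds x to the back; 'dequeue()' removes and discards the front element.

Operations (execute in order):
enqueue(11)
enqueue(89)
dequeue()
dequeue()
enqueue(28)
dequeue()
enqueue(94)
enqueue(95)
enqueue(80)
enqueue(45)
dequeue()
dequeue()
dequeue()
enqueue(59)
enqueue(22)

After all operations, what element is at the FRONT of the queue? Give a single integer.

Answer: 45

Derivation:
enqueue(11): queue = [11]
enqueue(89): queue = [11, 89]
dequeue(): queue = [89]
dequeue(): queue = []
enqueue(28): queue = [28]
dequeue(): queue = []
enqueue(94): queue = [94]
enqueue(95): queue = [94, 95]
enqueue(80): queue = [94, 95, 80]
enqueue(45): queue = [94, 95, 80, 45]
dequeue(): queue = [95, 80, 45]
dequeue(): queue = [80, 45]
dequeue(): queue = [45]
enqueue(59): queue = [45, 59]
enqueue(22): queue = [45, 59, 22]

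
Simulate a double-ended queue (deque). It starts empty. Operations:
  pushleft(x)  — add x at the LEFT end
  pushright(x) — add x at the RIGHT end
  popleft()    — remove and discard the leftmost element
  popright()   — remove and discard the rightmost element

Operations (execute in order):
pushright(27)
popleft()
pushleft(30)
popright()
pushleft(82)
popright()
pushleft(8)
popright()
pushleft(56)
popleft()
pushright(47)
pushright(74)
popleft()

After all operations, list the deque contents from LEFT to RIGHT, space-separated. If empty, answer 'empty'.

pushright(27): [27]
popleft(): []
pushleft(30): [30]
popright(): []
pushleft(82): [82]
popright(): []
pushleft(8): [8]
popright(): []
pushleft(56): [56]
popleft(): []
pushright(47): [47]
pushright(74): [47, 74]
popleft(): [74]

Answer: 74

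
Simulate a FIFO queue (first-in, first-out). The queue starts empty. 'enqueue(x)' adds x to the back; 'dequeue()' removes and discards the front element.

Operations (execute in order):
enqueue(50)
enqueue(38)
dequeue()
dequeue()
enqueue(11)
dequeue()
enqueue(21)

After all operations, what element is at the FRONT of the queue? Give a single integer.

Answer: 21

Derivation:
enqueue(50): queue = [50]
enqueue(38): queue = [50, 38]
dequeue(): queue = [38]
dequeue(): queue = []
enqueue(11): queue = [11]
dequeue(): queue = []
enqueue(21): queue = [21]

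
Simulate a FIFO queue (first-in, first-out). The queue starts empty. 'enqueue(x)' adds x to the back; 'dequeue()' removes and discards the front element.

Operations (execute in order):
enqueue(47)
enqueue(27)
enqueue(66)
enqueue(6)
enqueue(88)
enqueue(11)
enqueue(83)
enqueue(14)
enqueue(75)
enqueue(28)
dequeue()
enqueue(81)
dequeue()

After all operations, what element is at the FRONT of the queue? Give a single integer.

enqueue(47): queue = [47]
enqueue(27): queue = [47, 27]
enqueue(66): queue = [47, 27, 66]
enqueue(6): queue = [47, 27, 66, 6]
enqueue(88): queue = [47, 27, 66, 6, 88]
enqueue(11): queue = [47, 27, 66, 6, 88, 11]
enqueue(83): queue = [47, 27, 66, 6, 88, 11, 83]
enqueue(14): queue = [47, 27, 66, 6, 88, 11, 83, 14]
enqueue(75): queue = [47, 27, 66, 6, 88, 11, 83, 14, 75]
enqueue(28): queue = [47, 27, 66, 6, 88, 11, 83, 14, 75, 28]
dequeue(): queue = [27, 66, 6, 88, 11, 83, 14, 75, 28]
enqueue(81): queue = [27, 66, 6, 88, 11, 83, 14, 75, 28, 81]
dequeue(): queue = [66, 6, 88, 11, 83, 14, 75, 28, 81]

Answer: 66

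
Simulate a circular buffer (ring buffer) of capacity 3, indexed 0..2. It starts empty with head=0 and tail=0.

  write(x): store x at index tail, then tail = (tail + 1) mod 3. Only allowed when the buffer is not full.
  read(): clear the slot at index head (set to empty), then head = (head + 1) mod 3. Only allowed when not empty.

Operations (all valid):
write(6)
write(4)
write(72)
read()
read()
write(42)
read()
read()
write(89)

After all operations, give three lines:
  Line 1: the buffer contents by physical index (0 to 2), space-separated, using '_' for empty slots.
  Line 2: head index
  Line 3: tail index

Answer: _ 89 _
1
2

Derivation:
write(6): buf=[6 _ _], head=0, tail=1, size=1
write(4): buf=[6 4 _], head=0, tail=2, size=2
write(72): buf=[6 4 72], head=0, tail=0, size=3
read(): buf=[_ 4 72], head=1, tail=0, size=2
read(): buf=[_ _ 72], head=2, tail=0, size=1
write(42): buf=[42 _ 72], head=2, tail=1, size=2
read(): buf=[42 _ _], head=0, tail=1, size=1
read(): buf=[_ _ _], head=1, tail=1, size=0
write(89): buf=[_ 89 _], head=1, tail=2, size=1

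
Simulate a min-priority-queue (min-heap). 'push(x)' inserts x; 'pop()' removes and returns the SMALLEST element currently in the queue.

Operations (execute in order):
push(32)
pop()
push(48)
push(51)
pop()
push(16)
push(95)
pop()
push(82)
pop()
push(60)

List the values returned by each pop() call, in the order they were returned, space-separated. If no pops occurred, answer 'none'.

push(32): heap contents = [32]
pop() → 32: heap contents = []
push(48): heap contents = [48]
push(51): heap contents = [48, 51]
pop() → 48: heap contents = [51]
push(16): heap contents = [16, 51]
push(95): heap contents = [16, 51, 95]
pop() → 16: heap contents = [51, 95]
push(82): heap contents = [51, 82, 95]
pop() → 51: heap contents = [82, 95]
push(60): heap contents = [60, 82, 95]

Answer: 32 48 16 51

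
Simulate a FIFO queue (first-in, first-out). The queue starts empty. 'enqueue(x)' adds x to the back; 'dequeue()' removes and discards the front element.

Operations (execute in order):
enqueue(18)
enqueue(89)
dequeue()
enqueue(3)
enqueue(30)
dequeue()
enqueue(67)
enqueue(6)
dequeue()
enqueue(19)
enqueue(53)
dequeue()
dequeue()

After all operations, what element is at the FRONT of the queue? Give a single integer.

Answer: 6

Derivation:
enqueue(18): queue = [18]
enqueue(89): queue = [18, 89]
dequeue(): queue = [89]
enqueue(3): queue = [89, 3]
enqueue(30): queue = [89, 3, 30]
dequeue(): queue = [3, 30]
enqueue(67): queue = [3, 30, 67]
enqueue(6): queue = [3, 30, 67, 6]
dequeue(): queue = [30, 67, 6]
enqueue(19): queue = [30, 67, 6, 19]
enqueue(53): queue = [30, 67, 6, 19, 53]
dequeue(): queue = [67, 6, 19, 53]
dequeue(): queue = [6, 19, 53]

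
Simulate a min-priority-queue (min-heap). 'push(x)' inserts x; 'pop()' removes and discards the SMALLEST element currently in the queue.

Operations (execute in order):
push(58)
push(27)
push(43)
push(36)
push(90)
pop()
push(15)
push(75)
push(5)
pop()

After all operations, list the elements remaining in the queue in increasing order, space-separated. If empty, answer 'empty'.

Answer: 15 36 43 58 75 90

Derivation:
push(58): heap contents = [58]
push(27): heap contents = [27, 58]
push(43): heap contents = [27, 43, 58]
push(36): heap contents = [27, 36, 43, 58]
push(90): heap contents = [27, 36, 43, 58, 90]
pop() → 27: heap contents = [36, 43, 58, 90]
push(15): heap contents = [15, 36, 43, 58, 90]
push(75): heap contents = [15, 36, 43, 58, 75, 90]
push(5): heap contents = [5, 15, 36, 43, 58, 75, 90]
pop() → 5: heap contents = [15, 36, 43, 58, 75, 90]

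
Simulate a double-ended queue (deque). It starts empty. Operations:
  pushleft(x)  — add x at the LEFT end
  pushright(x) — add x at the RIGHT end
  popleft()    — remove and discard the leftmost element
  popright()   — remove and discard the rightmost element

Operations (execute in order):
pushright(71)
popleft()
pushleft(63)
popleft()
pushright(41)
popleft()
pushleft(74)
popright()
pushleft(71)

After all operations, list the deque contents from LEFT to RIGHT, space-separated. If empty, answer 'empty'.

pushright(71): [71]
popleft(): []
pushleft(63): [63]
popleft(): []
pushright(41): [41]
popleft(): []
pushleft(74): [74]
popright(): []
pushleft(71): [71]

Answer: 71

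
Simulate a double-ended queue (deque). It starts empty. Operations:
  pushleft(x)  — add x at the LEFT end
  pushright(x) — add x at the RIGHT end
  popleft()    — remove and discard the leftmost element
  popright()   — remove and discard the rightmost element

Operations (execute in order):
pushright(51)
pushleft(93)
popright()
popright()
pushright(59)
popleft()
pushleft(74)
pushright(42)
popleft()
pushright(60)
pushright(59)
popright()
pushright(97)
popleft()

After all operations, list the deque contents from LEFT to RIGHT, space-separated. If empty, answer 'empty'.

pushright(51): [51]
pushleft(93): [93, 51]
popright(): [93]
popright(): []
pushright(59): [59]
popleft(): []
pushleft(74): [74]
pushright(42): [74, 42]
popleft(): [42]
pushright(60): [42, 60]
pushright(59): [42, 60, 59]
popright(): [42, 60]
pushright(97): [42, 60, 97]
popleft(): [60, 97]

Answer: 60 97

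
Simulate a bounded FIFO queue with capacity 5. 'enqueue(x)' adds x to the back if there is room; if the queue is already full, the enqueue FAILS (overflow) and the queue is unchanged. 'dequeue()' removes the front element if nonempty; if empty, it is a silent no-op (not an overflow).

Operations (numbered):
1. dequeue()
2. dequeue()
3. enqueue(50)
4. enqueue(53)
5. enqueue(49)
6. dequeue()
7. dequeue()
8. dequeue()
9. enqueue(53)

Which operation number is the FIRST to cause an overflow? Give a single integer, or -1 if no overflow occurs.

1. dequeue(): empty, no-op, size=0
2. dequeue(): empty, no-op, size=0
3. enqueue(50): size=1
4. enqueue(53): size=2
5. enqueue(49): size=3
6. dequeue(): size=2
7. dequeue(): size=1
8. dequeue(): size=0
9. enqueue(53): size=1

Answer: -1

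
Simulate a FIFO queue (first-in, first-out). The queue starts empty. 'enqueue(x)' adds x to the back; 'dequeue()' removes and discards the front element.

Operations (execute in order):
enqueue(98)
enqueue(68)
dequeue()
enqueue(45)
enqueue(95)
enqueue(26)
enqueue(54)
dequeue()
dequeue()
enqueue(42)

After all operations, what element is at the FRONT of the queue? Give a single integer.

Answer: 95

Derivation:
enqueue(98): queue = [98]
enqueue(68): queue = [98, 68]
dequeue(): queue = [68]
enqueue(45): queue = [68, 45]
enqueue(95): queue = [68, 45, 95]
enqueue(26): queue = [68, 45, 95, 26]
enqueue(54): queue = [68, 45, 95, 26, 54]
dequeue(): queue = [45, 95, 26, 54]
dequeue(): queue = [95, 26, 54]
enqueue(42): queue = [95, 26, 54, 42]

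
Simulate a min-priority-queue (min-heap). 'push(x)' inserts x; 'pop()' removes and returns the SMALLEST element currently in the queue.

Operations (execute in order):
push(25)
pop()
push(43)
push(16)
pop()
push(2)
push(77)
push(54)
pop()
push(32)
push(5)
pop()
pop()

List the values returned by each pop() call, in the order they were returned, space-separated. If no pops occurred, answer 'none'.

Answer: 25 16 2 5 32

Derivation:
push(25): heap contents = [25]
pop() → 25: heap contents = []
push(43): heap contents = [43]
push(16): heap contents = [16, 43]
pop() → 16: heap contents = [43]
push(2): heap contents = [2, 43]
push(77): heap contents = [2, 43, 77]
push(54): heap contents = [2, 43, 54, 77]
pop() → 2: heap contents = [43, 54, 77]
push(32): heap contents = [32, 43, 54, 77]
push(5): heap contents = [5, 32, 43, 54, 77]
pop() → 5: heap contents = [32, 43, 54, 77]
pop() → 32: heap contents = [43, 54, 77]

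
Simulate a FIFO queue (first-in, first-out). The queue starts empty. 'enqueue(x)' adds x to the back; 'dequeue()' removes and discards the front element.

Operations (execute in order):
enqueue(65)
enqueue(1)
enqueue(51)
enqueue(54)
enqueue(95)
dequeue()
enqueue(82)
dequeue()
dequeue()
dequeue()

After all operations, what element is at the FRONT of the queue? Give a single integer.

enqueue(65): queue = [65]
enqueue(1): queue = [65, 1]
enqueue(51): queue = [65, 1, 51]
enqueue(54): queue = [65, 1, 51, 54]
enqueue(95): queue = [65, 1, 51, 54, 95]
dequeue(): queue = [1, 51, 54, 95]
enqueue(82): queue = [1, 51, 54, 95, 82]
dequeue(): queue = [51, 54, 95, 82]
dequeue(): queue = [54, 95, 82]
dequeue(): queue = [95, 82]

Answer: 95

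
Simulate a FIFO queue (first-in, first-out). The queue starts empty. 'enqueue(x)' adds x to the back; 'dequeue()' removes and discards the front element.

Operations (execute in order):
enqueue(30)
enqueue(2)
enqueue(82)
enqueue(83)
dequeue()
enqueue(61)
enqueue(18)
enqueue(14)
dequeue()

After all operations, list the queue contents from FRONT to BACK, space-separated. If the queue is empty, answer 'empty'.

enqueue(30): [30]
enqueue(2): [30, 2]
enqueue(82): [30, 2, 82]
enqueue(83): [30, 2, 82, 83]
dequeue(): [2, 82, 83]
enqueue(61): [2, 82, 83, 61]
enqueue(18): [2, 82, 83, 61, 18]
enqueue(14): [2, 82, 83, 61, 18, 14]
dequeue(): [82, 83, 61, 18, 14]

Answer: 82 83 61 18 14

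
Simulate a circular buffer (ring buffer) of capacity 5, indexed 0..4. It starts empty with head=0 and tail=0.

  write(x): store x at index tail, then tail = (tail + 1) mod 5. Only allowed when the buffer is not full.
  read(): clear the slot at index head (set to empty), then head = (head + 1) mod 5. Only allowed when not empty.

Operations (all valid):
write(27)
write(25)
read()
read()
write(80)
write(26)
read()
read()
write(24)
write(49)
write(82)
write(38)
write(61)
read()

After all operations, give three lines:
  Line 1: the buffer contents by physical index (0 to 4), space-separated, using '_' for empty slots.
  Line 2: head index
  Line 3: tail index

write(27): buf=[27 _ _ _ _], head=0, tail=1, size=1
write(25): buf=[27 25 _ _ _], head=0, tail=2, size=2
read(): buf=[_ 25 _ _ _], head=1, tail=2, size=1
read(): buf=[_ _ _ _ _], head=2, tail=2, size=0
write(80): buf=[_ _ 80 _ _], head=2, tail=3, size=1
write(26): buf=[_ _ 80 26 _], head=2, tail=4, size=2
read(): buf=[_ _ _ 26 _], head=3, tail=4, size=1
read(): buf=[_ _ _ _ _], head=4, tail=4, size=0
write(24): buf=[_ _ _ _ 24], head=4, tail=0, size=1
write(49): buf=[49 _ _ _ 24], head=4, tail=1, size=2
write(82): buf=[49 82 _ _ 24], head=4, tail=2, size=3
write(38): buf=[49 82 38 _ 24], head=4, tail=3, size=4
write(61): buf=[49 82 38 61 24], head=4, tail=4, size=5
read(): buf=[49 82 38 61 _], head=0, tail=4, size=4

Answer: 49 82 38 61 _
0
4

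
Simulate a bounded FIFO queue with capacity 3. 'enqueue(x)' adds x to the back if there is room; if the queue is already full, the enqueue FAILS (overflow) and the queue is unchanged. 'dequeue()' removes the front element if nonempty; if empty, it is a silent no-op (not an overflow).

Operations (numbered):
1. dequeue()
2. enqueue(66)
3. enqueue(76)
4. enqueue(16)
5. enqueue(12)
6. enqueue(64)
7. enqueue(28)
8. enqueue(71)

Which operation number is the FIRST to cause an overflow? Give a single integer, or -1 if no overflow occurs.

Answer: 5

Derivation:
1. dequeue(): empty, no-op, size=0
2. enqueue(66): size=1
3. enqueue(76): size=2
4. enqueue(16): size=3
5. enqueue(12): size=3=cap → OVERFLOW (fail)
6. enqueue(64): size=3=cap → OVERFLOW (fail)
7. enqueue(28): size=3=cap → OVERFLOW (fail)
8. enqueue(71): size=3=cap → OVERFLOW (fail)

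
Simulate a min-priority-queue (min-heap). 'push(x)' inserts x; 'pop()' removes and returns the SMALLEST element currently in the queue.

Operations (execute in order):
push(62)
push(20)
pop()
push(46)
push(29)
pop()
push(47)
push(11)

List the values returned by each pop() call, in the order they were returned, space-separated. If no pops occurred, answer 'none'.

push(62): heap contents = [62]
push(20): heap contents = [20, 62]
pop() → 20: heap contents = [62]
push(46): heap contents = [46, 62]
push(29): heap contents = [29, 46, 62]
pop() → 29: heap contents = [46, 62]
push(47): heap contents = [46, 47, 62]
push(11): heap contents = [11, 46, 47, 62]

Answer: 20 29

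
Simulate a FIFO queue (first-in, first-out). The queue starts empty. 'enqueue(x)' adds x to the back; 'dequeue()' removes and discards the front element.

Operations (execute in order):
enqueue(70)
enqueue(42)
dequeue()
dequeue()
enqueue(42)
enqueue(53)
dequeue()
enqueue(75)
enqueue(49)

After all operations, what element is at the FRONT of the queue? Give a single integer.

Answer: 53

Derivation:
enqueue(70): queue = [70]
enqueue(42): queue = [70, 42]
dequeue(): queue = [42]
dequeue(): queue = []
enqueue(42): queue = [42]
enqueue(53): queue = [42, 53]
dequeue(): queue = [53]
enqueue(75): queue = [53, 75]
enqueue(49): queue = [53, 75, 49]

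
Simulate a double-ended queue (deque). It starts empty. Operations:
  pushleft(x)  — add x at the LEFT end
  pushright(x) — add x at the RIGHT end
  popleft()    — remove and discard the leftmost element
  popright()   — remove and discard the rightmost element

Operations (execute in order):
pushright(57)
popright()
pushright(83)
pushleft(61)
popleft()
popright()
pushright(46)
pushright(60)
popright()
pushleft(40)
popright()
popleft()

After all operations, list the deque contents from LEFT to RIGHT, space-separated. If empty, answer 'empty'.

pushright(57): [57]
popright(): []
pushright(83): [83]
pushleft(61): [61, 83]
popleft(): [83]
popright(): []
pushright(46): [46]
pushright(60): [46, 60]
popright(): [46]
pushleft(40): [40, 46]
popright(): [40]
popleft(): []

Answer: empty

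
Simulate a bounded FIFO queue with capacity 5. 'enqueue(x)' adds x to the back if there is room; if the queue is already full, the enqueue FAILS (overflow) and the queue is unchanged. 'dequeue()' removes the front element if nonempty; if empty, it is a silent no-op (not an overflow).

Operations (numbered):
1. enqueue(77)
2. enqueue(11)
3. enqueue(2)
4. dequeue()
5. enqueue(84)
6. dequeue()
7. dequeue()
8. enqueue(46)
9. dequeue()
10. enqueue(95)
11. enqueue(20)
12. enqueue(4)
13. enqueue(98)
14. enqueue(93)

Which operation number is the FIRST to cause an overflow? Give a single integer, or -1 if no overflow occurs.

Answer: 14

Derivation:
1. enqueue(77): size=1
2. enqueue(11): size=2
3. enqueue(2): size=3
4. dequeue(): size=2
5. enqueue(84): size=3
6. dequeue(): size=2
7. dequeue(): size=1
8. enqueue(46): size=2
9. dequeue(): size=1
10. enqueue(95): size=2
11. enqueue(20): size=3
12. enqueue(4): size=4
13. enqueue(98): size=5
14. enqueue(93): size=5=cap → OVERFLOW (fail)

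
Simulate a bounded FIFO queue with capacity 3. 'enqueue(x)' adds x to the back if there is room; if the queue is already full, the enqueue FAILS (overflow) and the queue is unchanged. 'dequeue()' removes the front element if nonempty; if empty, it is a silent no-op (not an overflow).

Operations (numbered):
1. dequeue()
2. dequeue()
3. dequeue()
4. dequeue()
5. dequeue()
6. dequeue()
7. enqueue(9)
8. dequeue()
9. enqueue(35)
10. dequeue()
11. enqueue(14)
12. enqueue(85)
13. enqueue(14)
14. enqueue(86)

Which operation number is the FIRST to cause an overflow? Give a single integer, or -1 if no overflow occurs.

Answer: 14

Derivation:
1. dequeue(): empty, no-op, size=0
2. dequeue(): empty, no-op, size=0
3. dequeue(): empty, no-op, size=0
4. dequeue(): empty, no-op, size=0
5. dequeue(): empty, no-op, size=0
6. dequeue(): empty, no-op, size=0
7. enqueue(9): size=1
8. dequeue(): size=0
9. enqueue(35): size=1
10. dequeue(): size=0
11. enqueue(14): size=1
12. enqueue(85): size=2
13. enqueue(14): size=3
14. enqueue(86): size=3=cap → OVERFLOW (fail)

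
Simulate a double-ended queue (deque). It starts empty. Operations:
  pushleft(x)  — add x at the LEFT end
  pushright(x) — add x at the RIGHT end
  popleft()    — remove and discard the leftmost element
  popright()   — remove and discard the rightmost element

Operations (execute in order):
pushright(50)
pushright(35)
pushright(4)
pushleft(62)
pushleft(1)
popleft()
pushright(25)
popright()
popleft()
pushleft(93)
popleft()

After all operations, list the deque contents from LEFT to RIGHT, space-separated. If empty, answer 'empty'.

Answer: 50 35 4

Derivation:
pushright(50): [50]
pushright(35): [50, 35]
pushright(4): [50, 35, 4]
pushleft(62): [62, 50, 35, 4]
pushleft(1): [1, 62, 50, 35, 4]
popleft(): [62, 50, 35, 4]
pushright(25): [62, 50, 35, 4, 25]
popright(): [62, 50, 35, 4]
popleft(): [50, 35, 4]
pushleft(93): [93, 50, 35, 4]
popleft(): [50, 35, 4]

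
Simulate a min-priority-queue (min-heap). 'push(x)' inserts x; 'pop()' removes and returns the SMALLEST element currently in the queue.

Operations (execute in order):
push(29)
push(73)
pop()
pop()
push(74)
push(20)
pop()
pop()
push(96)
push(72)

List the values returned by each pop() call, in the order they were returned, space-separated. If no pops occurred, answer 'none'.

push(29): heap contents = [29]
push(73): heap contents = [29, 73]
pop() → 29: heap contents = [73]
pop() → 73: heap contents = []
push(74): heap contents = [74]
push(20): heap contents = [20, 74]
pop() → 20: heap contents = [74]
pop() → 74: heap contents = []
push(96): heap contents = [96]
push(72): heap contents = [72, 96]

Answer: 29 73 20 74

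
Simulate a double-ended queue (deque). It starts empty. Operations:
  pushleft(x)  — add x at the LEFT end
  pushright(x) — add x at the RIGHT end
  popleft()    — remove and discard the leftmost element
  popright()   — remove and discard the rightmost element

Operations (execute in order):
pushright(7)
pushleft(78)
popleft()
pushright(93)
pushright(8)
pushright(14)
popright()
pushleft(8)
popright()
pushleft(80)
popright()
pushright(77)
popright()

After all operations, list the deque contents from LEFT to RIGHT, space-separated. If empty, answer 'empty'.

Answer: 80 8 7

Derivation:
pushright(7): [7]
pushleft(78): [78, 7]
popleft(): [7]
pushright(93): [7, 93]
pushright(8): [7, 93, 8]
pushright(14): [7, 93, 8, 14]
popright(): [7, 93, 8]
pushleft(8): [8, 7, 93, 8]
popright(): [8, 7, 93]
pushleft(80): [80, 8, 7, 93]
popright(): [80, 8, 7]
pushright(77): [80, 8, 7, 77]
popright(): [80, 8, 7]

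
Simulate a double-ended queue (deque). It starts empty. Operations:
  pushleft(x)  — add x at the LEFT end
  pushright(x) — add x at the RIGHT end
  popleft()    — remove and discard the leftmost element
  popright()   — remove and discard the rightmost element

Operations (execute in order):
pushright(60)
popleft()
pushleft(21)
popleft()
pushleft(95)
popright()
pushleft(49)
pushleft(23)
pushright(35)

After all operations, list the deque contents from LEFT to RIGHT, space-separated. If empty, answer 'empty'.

Answer: 23 49 35

Derivation:
pushright(60): [60]
popleft(): []
pushleft(21): [21]
popleft(): []
pushleft(95): [95]
popright(): []
pushleft(49): [49]
pushleft(23): [23, 49]
pushright(35): [23, 49, 35]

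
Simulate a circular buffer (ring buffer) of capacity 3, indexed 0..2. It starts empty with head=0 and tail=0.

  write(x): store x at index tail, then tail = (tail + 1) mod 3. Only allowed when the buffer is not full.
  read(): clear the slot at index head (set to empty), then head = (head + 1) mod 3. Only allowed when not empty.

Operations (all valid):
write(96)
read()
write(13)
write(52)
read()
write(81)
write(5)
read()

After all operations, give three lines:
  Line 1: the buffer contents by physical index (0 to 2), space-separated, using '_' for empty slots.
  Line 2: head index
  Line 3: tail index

write(96): buf=[96 _ _], head=0, tail=1, size=1
read(): buf=[_ _ _], head=1, tail=1, size=0
write(13): buf=[_ 13 _], head=1, tail=2, size=1
write(52): buf=[_ 13 52], head=1, tail=0, size=2
read(): buf=[_ _ 52], head=2, tail=0, size=1
write(81): buf=[81 _ 52], head=2, tail=1, size=2
write(5): buf=[81 5 52], head=2, tail=2, size=3
read(): buf=[81 5 _], head=0, tail=2, size=2

Answer: 81 5 _
0
2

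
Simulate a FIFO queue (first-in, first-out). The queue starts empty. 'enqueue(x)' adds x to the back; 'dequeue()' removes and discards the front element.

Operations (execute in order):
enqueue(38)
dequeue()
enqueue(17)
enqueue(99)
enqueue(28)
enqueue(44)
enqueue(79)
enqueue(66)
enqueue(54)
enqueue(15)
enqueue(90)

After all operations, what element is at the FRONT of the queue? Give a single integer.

Answer: 17

Derivation:
enqueue(38): queue = [38]
dequeue(): queue = []
enqueue(17): queue = [17]
enqueue(99): queue = [17, 99]
enqueue(28): queue = [17, 99, 28]
enqueue(44): queue = [17, 99, 28, 44]
enqueue(79): queue = [17, 99, 28, 44, 79]
enqueue(66): queue = [17, 99, 28, 44, 79, 66]
enqueue(54): queue = [17, 99, 28, 44, 79, 66, 54]
enqueue(15): queue = [17, 99, 28, 44, 79, 66, 54, 15]
enqueue(90): queue = [17, 99, 28, 44, 79, 66, 54, 15, 90]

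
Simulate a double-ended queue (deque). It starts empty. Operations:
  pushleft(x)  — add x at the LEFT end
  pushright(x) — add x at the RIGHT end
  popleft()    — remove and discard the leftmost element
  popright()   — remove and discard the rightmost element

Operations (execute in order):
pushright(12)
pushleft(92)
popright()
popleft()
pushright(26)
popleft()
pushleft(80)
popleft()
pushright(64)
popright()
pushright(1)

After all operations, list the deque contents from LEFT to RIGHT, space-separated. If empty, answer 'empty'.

Answer: 1

Derivation:
pushright(12): [12]
pushleft(92): [92, 12]
popright(): [92]
popleft(): []
pushright(26): [26]
popleft(): []
pushleft(80): [80]
popleft(): []
pushright(64): [64]
popright(): []
pushright(1): [1]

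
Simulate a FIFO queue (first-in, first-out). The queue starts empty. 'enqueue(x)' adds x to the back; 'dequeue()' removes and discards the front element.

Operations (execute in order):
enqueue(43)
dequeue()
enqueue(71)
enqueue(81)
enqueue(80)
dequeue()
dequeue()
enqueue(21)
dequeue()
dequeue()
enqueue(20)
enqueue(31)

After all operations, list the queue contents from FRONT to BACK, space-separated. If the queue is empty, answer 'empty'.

enqueue(43): [43]
dequeue(): []
enqueue(71): [71]
enqueue(81): [71, 81]
enqueue(80): [71, 81, 80]
dequeue(): [81, 80]
dequeue(): [80]
enqueue(21): [80, 21]
dequeue(): [21]
dequeue(): []
enqueue(20): [20]
enqueue(31): [20, 31]

Answer: 20 31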